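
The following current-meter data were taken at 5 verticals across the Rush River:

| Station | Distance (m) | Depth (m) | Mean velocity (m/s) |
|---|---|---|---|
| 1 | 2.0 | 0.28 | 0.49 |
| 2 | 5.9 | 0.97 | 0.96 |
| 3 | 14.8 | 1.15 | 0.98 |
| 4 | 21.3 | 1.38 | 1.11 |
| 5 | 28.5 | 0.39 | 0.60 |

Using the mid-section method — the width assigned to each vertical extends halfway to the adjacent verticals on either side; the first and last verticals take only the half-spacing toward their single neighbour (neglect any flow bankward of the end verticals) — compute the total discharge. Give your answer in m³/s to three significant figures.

w_1 = (5.9 − 2.0)/2 = 1.95 m; q_1 = 0.49 × 0.28 × 1.95 = 0.2675 m³/s
w_2 = (14.8 − 2.0)/2 = 6.4 m; q_2 = 0.96 × 0.97 × 6.4 = 5.960 m³/s
w_3 = (21.3 − 5.9)/2 = 7.7 m; q_3 = 0.98 × 1.15 × 7.7 = 8.678 m³/s
w_4 = (28.5 − 14.8)/2 = 6.85 m; q_4 = 1.11 × 1.38 × 6.85 = 10.49 m³/s
w_5 = (28.5 − 21.3)/2 = 3.6 m; q_5 = 0.60 × 0.39 × 3.6 = 0.8424 m³/s
Q = Σ qᵢ = 26.24 m³/s

26.2 m³/s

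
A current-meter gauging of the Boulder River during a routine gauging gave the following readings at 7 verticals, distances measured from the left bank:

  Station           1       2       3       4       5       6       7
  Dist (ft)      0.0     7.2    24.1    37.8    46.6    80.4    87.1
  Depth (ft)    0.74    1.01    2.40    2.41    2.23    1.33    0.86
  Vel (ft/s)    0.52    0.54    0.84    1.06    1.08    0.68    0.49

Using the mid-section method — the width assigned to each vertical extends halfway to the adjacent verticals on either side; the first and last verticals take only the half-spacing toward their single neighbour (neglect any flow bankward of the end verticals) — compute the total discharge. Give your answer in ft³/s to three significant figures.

w_1 = (7.2 − 0.0)/2 = 3.6 ft; q_1 = 0.52 × 0.74 × 3.6 = 1.385 ft³/s
w_2 = (24.1 − 0.0)/2 = 12.05 ft; q_2 = 0.54 × 1.01 × 12.05 = 6.572 ft³/s
w_3 = (37.8 − 7.2)/2 = 15.3 ft; q_3 = 0.84 × 2.40 × 15.3 = 30.84 ft³/s
w_4 = (46.6 − 24.1)/2 = 11.25 ft; q_4 = 1.06 × 2.41 × 11.25 = 28.74 ft³/s
w_5 = (80.4 − 37.8)/2 = 21.3 ft; q_5 = 1.08 × 2.23 × 21.3 = 51.30 ft³/s
w_6 = (87.1 − 46.6)/2 = 20.25 ft; q_6 = 0.68 × 1.33 × 20.25 = 18.31 ft³/s
w_7 = (87.1 − 80.4)/2 = 3.35 ft; q_7 = 0.49 × 0.86 × 3.35 = 1.412 ft³/s
Q = Σ qᵢ = 138.6 ft³/s

139 ft³/s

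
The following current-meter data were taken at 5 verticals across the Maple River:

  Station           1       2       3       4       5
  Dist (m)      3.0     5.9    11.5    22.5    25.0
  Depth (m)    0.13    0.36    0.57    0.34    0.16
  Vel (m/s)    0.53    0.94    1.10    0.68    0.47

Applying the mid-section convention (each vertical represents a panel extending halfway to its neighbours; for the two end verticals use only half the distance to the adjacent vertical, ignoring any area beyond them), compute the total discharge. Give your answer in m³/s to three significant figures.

w_1 = (5.9 − 3.0)/2 = 1.45 m; q_1 = 0.53 × 0.13 × 1.45 = 0.09991 m³/s
w_2 = (11.5 − 3.0)/2 = 4.25 m; q_2 = 0.94 × 0.36 × 4.25 = 1.438 m³/s
w_3 = (22.5 − 5.9)/2 = 8.3 m; q_3 = 1.10 × 0.57 × 8.3 = 5.204 m³/s
w_4 = (25.0 − 11.5)/2 = 6.75 m; q_4 = 0.68 × 0.34 × 6.75 = 1.561 m³/s
w_5 = (25.0 − 22.5)/2 = 1.25 m; q_5 = 0.47 × 0.16 × 1.25 = 0.09400 m³/s
Q = Σ qᵢ = 8.397 m³/s

8.40 m³/s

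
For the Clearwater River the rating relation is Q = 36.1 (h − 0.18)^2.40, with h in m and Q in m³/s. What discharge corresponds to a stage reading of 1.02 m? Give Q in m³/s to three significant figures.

Q = 36.1 × (1.02 − 0.18)^2.40 = 36.1 × 0.84^2.40 = 23.76 m³/s

23.8 m³/s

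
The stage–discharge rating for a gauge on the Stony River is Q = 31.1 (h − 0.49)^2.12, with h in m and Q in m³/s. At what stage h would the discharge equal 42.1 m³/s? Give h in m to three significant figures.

h − h₀ = (Q/C)^(1/b) = (42.1/31.1)^(1/2.12) = 1.154 m
h = 0.49 + 1.154 = 1.644 m

1.64 m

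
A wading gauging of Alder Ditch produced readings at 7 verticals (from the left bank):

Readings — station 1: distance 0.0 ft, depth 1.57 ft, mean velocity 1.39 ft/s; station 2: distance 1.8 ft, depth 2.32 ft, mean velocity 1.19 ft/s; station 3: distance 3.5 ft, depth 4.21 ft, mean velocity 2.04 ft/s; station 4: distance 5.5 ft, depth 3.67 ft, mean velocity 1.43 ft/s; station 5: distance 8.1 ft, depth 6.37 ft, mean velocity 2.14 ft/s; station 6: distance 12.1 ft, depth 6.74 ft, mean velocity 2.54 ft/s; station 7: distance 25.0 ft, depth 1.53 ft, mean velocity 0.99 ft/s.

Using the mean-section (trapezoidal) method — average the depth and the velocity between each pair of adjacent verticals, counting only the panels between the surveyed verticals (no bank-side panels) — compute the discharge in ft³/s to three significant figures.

Panel 1-2: Δb = 1.8 ft, d̄ = (1.57+2.32)/2 = 1.945, v̄ = (1.39+1.19)/2 = 1.29 → q = 1.8×1.945×1.29 = 4.516 ft³/s
Panel 2-3: Δb = 1.7 ft, d̄ = (2.32+4.21)/2 = 3.265, v̄ = (1.19+2.04)/2 = 1.615 → q = 1.7×3.265×1.615 = 8.964 ft³/s
Panel 3-4: Δb = 2 ft, d̄ = (4.21+3.67)/2 = 3.94, v̄ = (2.04+1.43)/2 = 1.735 → q = 2×3.94×1.735 = 13.67 ft³/s
Panel 4-5: Δb = 2.6 ft, d̄ = (3.67+6.37)/2 = 5.02, v̄ = (1.43+2.14)/2 = 1.785 → q = 2.6×5.02×1.785 = 23.30 ft³/s
Panel 5-6: Δb = 4 ft, d̄ = (6.37+6.74)/2 = 6.555, v̄ = (2.14+2.54)/2 = 2.34 → q = 4×6.555×2.34 = 61.35 ft³/s
Panel 6-7: Δb = 12.9 ft, d̄ = (6.74+1.53)/2 = 4.135, v̄ = (2.54+0.99)/2 = 1.765 → q = 12.9×4.135×1.765 = 94.15 ft³/s
Q = Σ q = 206.0 ft³/s

206 ft³/s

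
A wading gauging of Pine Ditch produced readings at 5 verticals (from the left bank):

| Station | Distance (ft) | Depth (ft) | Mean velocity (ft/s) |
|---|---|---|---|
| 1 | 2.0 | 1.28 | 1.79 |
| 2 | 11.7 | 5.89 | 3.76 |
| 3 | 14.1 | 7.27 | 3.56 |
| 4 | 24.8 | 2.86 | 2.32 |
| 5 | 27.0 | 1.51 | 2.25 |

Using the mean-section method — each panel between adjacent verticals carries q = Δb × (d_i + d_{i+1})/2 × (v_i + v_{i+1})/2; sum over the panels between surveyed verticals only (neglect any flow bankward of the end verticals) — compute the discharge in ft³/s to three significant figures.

325 ft³/s

Panel 1-2: Δb = 9.7 ft, d̄ = (1.28+5.89)/2 = 3.585, v̄ = (1.79+3.76)/2 = 2.775 → q = 9.7×3.585×2.775 = 96.50 ft³/s
Panel 2-3: Δb = 2.4 ft, d̄ = (5.89+7.27)/2 = 6.58, v̄ = (3.76+3.56)/2 = 3.66 → q = 2.4×6.58×3.66 = 57.80 ft³/s
Panel 3-4: Δb = 10.7 ft, d̄ = (7.27+2.86)/2 = 5.065, v̄ = (3.56+2.32)/2 = 2.94 → q = 10.7×5.065×2.94 = 159.3 ft³/s
Panel 4-5: Δb = 2.2 ft, d̄ = (2.86+1.51)/2 = 2.185, v̄ = (2.32+2.25)/2 = 2.285 → q = 2.2×2.185×2.285 = 10.98 ft³/s
Q = Σ q = 324.6 ft³/s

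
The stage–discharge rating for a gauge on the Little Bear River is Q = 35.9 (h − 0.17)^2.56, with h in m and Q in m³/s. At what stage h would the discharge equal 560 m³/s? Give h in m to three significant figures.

h − h₀ = (Q/C)^(1/b) = (560/35.9)^(1/2.56) = 2.925 m
h = 0.17 + 2.925 = 3.095 m

3.09 m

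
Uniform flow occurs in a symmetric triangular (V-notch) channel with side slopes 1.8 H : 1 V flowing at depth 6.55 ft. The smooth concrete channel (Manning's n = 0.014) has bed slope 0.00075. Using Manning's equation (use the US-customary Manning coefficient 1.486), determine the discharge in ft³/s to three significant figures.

453 ft³/s

A = z·y² = 1.8×6.55² = 77.22 ft²
P = 2y√(1+z²) = 2×6.55×√(1+1.8²) = 26.97 ft
R = A/P = 77.22/26.97 = 2.863 ft
Q = (1.486/n)·A·R^(2/3)·S^(1/2) = (1.486/0.014) × 77.22 × 2.863^(2/3) × 0.00075^(1/2) = 452.6 ft³/s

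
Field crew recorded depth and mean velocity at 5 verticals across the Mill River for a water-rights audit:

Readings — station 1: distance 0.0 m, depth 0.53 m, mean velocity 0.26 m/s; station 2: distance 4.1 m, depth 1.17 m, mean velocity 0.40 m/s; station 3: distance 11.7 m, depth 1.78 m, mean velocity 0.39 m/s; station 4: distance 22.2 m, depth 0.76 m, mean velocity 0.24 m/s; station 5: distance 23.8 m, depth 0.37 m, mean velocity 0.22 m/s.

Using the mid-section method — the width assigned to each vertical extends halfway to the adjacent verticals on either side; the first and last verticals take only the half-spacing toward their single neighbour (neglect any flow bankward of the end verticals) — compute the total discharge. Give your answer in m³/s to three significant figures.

10.5 m³/s

w_1 = (4.1 − 0.0)/2 = 2.05 m; q_1 = 0.26 × 0.53 × 2.05 = 0.2825 m³/s
w_2 = (11.7 − 0.0)/2 = 5.85 m; q_2 = 0.40 × 1.17 × 5.85 = 2.738 m³/s
w_3 = (22.2 − 4.1)/2 = 9.05 m; q_3 = 0.39 × 1.78 × 9.05 = 6.283 m³/s
w_4 = (23.8 − 11.7)/2 = 6.05 m; q_4 = 0.24 × 0.76 × 6.05 = 1.104 m³/s
w_5 = (23.8 − 22.2)/2 = 0.8 m; q_5 = 0.22 × 0.37 × 0.8 = 0.06512 m³/s
Q = Σ qᵢ = 10.47 m³/s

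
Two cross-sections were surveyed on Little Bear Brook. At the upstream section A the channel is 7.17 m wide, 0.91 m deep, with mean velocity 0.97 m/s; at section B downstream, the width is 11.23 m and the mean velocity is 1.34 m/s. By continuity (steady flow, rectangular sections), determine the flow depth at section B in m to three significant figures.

0.421 m

Q = A₁V₁ = (7.17×0.91) × 0.97 = 6.329 m³/s
d₂ = Q/(b₂ V₂) = 6.329/(11.23×1.34) = 0.4206 m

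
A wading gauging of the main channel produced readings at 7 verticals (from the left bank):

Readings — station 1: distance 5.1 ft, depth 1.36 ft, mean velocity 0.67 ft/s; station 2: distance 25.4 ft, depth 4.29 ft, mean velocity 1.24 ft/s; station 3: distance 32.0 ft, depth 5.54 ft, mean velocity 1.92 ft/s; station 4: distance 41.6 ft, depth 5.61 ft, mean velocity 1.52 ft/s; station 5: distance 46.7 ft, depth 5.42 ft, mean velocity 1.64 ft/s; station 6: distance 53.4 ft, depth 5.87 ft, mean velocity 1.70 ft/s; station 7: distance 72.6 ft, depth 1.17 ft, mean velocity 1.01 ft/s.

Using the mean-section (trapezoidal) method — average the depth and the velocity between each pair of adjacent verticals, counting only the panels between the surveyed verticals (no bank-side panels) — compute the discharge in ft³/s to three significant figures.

397 ft³/s

Panel 1-2: Δb = 20.3 ft, d̄ = (1.36+4.29)/2 = 2.825, v̄ = (0.67+1.24)/2 = 0.955 → q = 20.3×2.825×0.955 = 54.77 ft³/s
Panel 2-3: Δb = 6.6 ft, d̄ = (4.29+5.54)/2 = 4.915, v̄ = (1.24+1.92)/2 = 1.58 → q = 6.6×4.915×1.58 = 51.25 ft³/s
Panel 3-4: Δb = 9.6 ft, d̄ = (5.54+5.61)/2 = 5.575, v̄ = (1.92+1.52)/2 = 1.72 → q = 9.6×5.575×1.72 = 92.05 ft³/s
Panel 4-5: Δb = 5.1 ft, d̄ = (5.61+5.42)/2 = 5.515, v̄ = (1.52+1.64)/2 = 1.58 → q = 5.1×5.515×1.58 = 44.44 ft³/s
Panel 5-6: Δb = 6.7 ft, d̄ = (5.42+5.87)/2 = 5.645, v̄ = (1.64+1.70)/2 = 1.67 → q = 6.7×5.645×1.67 = 63.16 ft³/s
Panel 6-7: Δb = 19.2 ft, d̄ = (5.87+1.17)/2 = 3.52, v̄ = (1.70+1.01)/2 = 1.355 → q = 19.2×3.52×1.355 = 91.58 ft³/s
Q = Σ q = 397.3 ft³/s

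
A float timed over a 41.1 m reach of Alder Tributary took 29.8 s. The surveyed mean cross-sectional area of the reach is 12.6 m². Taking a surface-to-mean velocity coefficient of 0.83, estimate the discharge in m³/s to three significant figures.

v_surface = L / t̄ = 41.1 / 29.8 = 1.379 m/s
v_mean = 0.83 × 1.379 = 1.145 m/s
Q = A × v_mean = 12.6 × 1.145 = 14.42 m³/s

14.4 m³/s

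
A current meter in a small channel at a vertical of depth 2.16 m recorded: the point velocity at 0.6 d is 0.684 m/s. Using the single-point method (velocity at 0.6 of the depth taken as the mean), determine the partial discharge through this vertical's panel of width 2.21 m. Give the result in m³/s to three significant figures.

v̄ = v₀.₆ = 0.684 m/s
q = v̄ × d × w = 0.6840 × 2.16 × 2.21 = 3.265 m³/s

3.27 m³/s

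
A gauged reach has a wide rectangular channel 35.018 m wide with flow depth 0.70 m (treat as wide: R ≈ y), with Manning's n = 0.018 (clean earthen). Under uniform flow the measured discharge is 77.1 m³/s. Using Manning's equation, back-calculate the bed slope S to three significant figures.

A = b·y = 35.018 × 0.70 = 24.51 m²
Wide channel: R ≈ y = 0.70 m
S = (Q·n / (1·A·R^(2/3)))² = (77.1×0.018 / (1×24.51×0.7884))² = 0.005157

0.00516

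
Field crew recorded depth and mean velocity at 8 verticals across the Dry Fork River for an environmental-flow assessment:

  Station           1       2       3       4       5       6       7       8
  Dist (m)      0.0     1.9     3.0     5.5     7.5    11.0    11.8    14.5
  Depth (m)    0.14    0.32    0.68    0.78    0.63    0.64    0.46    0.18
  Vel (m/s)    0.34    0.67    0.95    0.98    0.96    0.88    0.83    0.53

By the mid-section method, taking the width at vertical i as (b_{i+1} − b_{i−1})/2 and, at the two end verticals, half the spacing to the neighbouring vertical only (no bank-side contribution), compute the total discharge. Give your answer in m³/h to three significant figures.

w_1 = (1.9 − 0.0)/2 = 0.95 m; q_1 = 0.34 × 0.14 × 0.95 = 0.04522 m³/s
w_2 = (3.0 − 0.0)/2 = 1.5 m; q_2 = 0.67 × 0.32 × 1.5 = 0.3216 m³/s
w_3 = (5.5 − 1.9)/2 = 1.8 m; q_3 = 0.95 × 0.68 × 1.8 = 1.163 m³/s
w_4 = (7.5 − 3.0)/2 = 2.25 m; q_4 = 0.98 × 0.78 × 2.25 = 1.720 m³/s
w_5 = (11.0 − 5.5)/2 = 2.75 m; q_5 = 0.96 × 0.63 × 2.75 = 1.663 m³/s
w_6 = (11.8 − 7.5)/2 = 2.15 m; q_6 = 0.88 × 0.64 × 2.15 = 1.211 m³/s
w_7 = (14.5 − 11.0)/2 = 1.75 m; q_7 = 0.83 × 0.46 × 1.75 = 0.6682 m³/s
w_8 = (14.5 − 11.8)/2 = 1.35 m; q_8 = 0.53 × 0.18 × 1.35 = 0.1288 m³/s
Q = Σ qᵢ = 6.921 m³/s
= 6.921 × 3600 = 24910 m³/h

24900 m³/h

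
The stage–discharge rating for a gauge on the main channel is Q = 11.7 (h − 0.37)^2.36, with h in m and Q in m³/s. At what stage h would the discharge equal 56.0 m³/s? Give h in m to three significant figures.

2.31 m

h − h₀ = (Q/C)^(1/b) = (56.0/11.7)^(1/2.36) = 1.941 m
h = 0.37 + 1.941 = 2.311 m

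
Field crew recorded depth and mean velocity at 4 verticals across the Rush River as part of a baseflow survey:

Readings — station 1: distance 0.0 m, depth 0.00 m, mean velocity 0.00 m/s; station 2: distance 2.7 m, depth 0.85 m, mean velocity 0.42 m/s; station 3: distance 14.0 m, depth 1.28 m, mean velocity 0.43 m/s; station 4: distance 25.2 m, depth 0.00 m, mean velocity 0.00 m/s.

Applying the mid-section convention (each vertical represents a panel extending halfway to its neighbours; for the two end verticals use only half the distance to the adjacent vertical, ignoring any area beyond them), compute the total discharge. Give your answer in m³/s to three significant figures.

w_2 = (14.0 − 0.0)/2 = 7 m; q_2 = 0.42 × 0.85 × 7 = 2.499 m³/s
w_3 = (25.2 − 2.7)/2 = 11.25 m; q_3 = 0.43 × 1.28 × 11.25 = 6.192 m³/s
Stations 1, 4 contribute zero (depth or velocity is 0).
Q = Σ qᵢ = 8.691 m³/s

8.69 m³/s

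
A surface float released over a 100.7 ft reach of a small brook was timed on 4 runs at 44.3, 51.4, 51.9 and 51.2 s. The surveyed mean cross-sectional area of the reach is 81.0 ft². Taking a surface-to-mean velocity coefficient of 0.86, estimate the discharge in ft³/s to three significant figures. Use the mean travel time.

t̄ = (44.3 + 51.4 + 51.9 + 51.2) / 4 = 49.7 s
v_surface = L / t̄ = 100.7 / 49.7 = 2.026 ft/s
v_mean = 0.86 × 2.026 = 1.742 ft/s
Q = A × v_mean = 81.0 × 1.742 = 141.1 ft³/s

141 ft³/s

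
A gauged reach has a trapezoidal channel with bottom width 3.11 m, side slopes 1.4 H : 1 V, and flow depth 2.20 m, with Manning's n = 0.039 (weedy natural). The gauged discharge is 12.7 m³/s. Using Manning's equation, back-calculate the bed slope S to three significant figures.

A = (b + z·y)·y = (3.11 + 1.4×2.20)×2.20 = 13.62 m²
P = b + 2y√(1+z²) = 3.11 + 2×2.20×√(1+1.4²) = 10.68 m
R = A/P = 13.62/10.68 = 1.275 m
S = (Q·n / (1·A·R^(2/3)))² = (12.7×0.039 / (1×13.62×1.176))² = 0.0009567

0.000957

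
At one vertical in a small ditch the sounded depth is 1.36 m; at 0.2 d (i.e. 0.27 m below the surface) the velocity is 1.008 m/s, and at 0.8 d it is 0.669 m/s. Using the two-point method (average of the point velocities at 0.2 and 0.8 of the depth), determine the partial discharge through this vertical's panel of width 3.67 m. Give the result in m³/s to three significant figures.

v̄ = (1.008 + 0.669) / 2 = 0.8385 m/s
q = v̄ × d × w = 0.8385 × 1.36 × 3.67 = 4.185 m³/s

4.19 m³/s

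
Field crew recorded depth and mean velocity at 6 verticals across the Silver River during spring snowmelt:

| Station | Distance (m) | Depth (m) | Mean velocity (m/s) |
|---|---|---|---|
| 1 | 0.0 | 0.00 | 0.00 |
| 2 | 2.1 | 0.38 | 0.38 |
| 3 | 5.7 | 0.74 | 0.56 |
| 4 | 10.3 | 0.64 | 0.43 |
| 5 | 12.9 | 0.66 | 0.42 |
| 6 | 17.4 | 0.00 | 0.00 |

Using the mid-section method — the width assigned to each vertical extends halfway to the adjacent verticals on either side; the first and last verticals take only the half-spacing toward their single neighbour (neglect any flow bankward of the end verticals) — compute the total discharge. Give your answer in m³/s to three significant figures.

4.09 m³/s

w_2 = (5.7 − 0.0)/2 = 2.85 m; q_2 = 0.38 × 0.38 × 2.85 = 0.4115 m³/s
w_3 = (10.3 − 2.1)/2 = 4.1 m; q_3 = 0.56 × 0.74 × 4.1 = 1.699 m³/s
w_4 = (12.9 − 5.7)/2 = 3.6 m; q_4 = 0.43 × 0.64 × 3.6 = 0.9907 m³/s
w_5 = (17.4 − 10.3)/2 = 3.55 m; q_5 = 0.42 × 0.66 × 3.55 = 0.9841 m³/s
Stations 1, 6 contribute zero (depth or velocity is 0).
Q = Σ qᵢ = 4.085 m³/s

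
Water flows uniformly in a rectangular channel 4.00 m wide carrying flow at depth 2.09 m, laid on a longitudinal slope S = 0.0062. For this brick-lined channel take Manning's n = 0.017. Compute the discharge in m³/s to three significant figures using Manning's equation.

39.3 m³/s

A = b·y = 4.00 × 2.09 = 8.360 m²
P = b + 2y = 4.00 + 2×2.09 = 8.180 m
R = A/P = 8.360/8.180 = 1.022 m
Q = (1/n)·A·R^(2/3)·S^(1/2) = (1/0.017) × 8.360 × 1.022^(2/3) × 0.0062^(1/2) = 39.29 m³/s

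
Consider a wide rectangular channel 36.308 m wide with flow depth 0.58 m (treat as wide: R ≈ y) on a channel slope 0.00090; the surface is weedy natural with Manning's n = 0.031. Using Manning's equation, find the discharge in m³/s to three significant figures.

A = b·y = 36.308 × 0.58 = 21.06 m²
Wide channel: R ≈ y = 0.58 m
Q = (1/n)·A·R^(2/3)·S^(1/2) = (1/0.031) × 21.06 × 0.5800^(2/3) × 0.00090^(1/2) = 14.17 m³/s

14.2 m³/s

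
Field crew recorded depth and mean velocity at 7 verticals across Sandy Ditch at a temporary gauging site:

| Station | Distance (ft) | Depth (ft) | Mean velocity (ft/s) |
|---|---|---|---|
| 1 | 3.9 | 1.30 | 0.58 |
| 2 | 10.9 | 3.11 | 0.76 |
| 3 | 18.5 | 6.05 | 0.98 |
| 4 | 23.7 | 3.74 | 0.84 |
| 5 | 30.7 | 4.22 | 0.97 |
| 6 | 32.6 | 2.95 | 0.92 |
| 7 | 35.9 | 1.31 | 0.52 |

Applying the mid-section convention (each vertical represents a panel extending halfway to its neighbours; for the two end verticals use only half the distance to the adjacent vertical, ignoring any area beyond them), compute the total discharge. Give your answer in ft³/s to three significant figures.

w_1 = (10.9 − 3.9)/2 = 3.5 ft; q_1 = 0.58 × 1.30 × 3.5 = 2.639 ft³/s
w_2 = (18.5 − 3.9)/2 = 7.3 ft; q_2 = 0.76 × 3.11 × 7.3 = 17.25 ft³/s
w_3 = (23.7 − 10.9)/2 = 6.4 ft; q_3 = 0.98 × 6.05 × 6.4 = 37.95 ft³/s
w_4 = (30.7 − 18.5)/2 = 6.1 ft; q_4 = 0.84 × 3.74 × 6.1 = 19.16 ft³/s
w_5 = (32.6 − 23.7)/2 = 4.45 ft; q_5 = 0.97 × 4.22 × 4.45 = 18.22 ft³/s
w_6 = (35.9 − 30.7)/2 = 2.6 ft; q_6 = 0.92 × 2.95 × 2.6 = 7.056 ft³/s
w_7 = (35.9 − 32.6)/2 = 1.65 ft; q_7 = 0.52 × 1.31 × 1.65 = 1.124 ft³/s
Q = Σ qᵢ = 103.4 ft³/s

103 ft³/s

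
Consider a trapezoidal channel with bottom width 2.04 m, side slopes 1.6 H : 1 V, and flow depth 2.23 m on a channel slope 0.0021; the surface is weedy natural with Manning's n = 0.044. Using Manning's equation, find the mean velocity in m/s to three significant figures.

1.17 m/s

A = (b + z·y)·y = (2.04 + 1.6×2.23)×2.23 = 12.51 m²
P = b + 2y√(1+z²) = 2.04 + 2×2.23×√(1+1.6²) = 10.46 m
R = A/P = 12.51/10.46 = 1.196 m
Q = (1/n)·A·R^(2/3)·S^(1/2) = (1/0.044) × 12.51 × 1.196^(2/3) × 0.0021^(1/2) = 14.68 m³/s
V = Q/A = 14.68/12.51 = 1.174 m/s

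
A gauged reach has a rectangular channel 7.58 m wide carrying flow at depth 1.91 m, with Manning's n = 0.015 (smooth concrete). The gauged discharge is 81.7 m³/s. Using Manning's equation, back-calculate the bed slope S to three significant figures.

A = b·y = 7.58 × 1.91 = 14.48 m²
P = b + 2y = 7.58 + 2×1.91 = 11.40 m
R = A/P = 14.48/11.40 = 1.270 m
S = (Q·n / (1·A·R^(2/3)))² = (81.7×0.015 / (1×14.48×1.173))² = 0.005210

0.00521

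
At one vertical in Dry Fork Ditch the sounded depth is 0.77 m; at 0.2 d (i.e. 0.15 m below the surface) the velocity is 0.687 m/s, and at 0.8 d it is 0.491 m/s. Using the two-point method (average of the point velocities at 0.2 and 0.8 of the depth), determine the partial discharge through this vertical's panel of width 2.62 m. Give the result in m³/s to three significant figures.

1.19 m³/s

v̄ = (0.687 + 0.491) / 2 = 0.5890 m/s
q = v̄ × d × w = 0.5890 × 0.77 × 2.62 = 1.188 m³/s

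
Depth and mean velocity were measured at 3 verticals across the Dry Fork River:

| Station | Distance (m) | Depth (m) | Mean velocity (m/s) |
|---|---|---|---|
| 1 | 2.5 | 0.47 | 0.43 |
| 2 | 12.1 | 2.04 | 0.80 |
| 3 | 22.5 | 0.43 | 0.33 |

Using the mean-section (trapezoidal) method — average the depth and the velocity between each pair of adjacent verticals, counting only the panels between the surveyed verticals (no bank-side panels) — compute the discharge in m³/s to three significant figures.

Panel 1-2: Δb = 9.6 m, d̄ = (0.47+2.04)/2 = 1.255, v̄ = (0.43+0.80)/2 = 0.615 → q = 9.6×1.255×0.615 = 7.410 m³/s
Panel 2-3: Δb = 10.4 m, d̄ = (2.04+0.43)/2 = 1.235, v̄ = (0.80+0.33)/2 = 0.565 → q = 10.4×1.235×0.565 = 7.257 m³/s
Q = Σ q = 14.67 m³/s

14.7 m³/s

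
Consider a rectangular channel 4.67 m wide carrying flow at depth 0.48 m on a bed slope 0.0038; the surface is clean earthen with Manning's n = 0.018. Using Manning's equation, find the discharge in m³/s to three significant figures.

4.15 m³/s

A = b·y = 4.67 × 0.48 = 2.242 m²
P = b + 2y = 4.67 + 2×0.48 = 5.630 m
R = A/P = 2.242/5.630 = 0.3982 m
Q = (1/n)·A·R^(2/3)·S^(1/2) = (1/0.018) × 2.242 × 0.3982^(2/3) × 0.0038^(1/2) = 4.155 m³/s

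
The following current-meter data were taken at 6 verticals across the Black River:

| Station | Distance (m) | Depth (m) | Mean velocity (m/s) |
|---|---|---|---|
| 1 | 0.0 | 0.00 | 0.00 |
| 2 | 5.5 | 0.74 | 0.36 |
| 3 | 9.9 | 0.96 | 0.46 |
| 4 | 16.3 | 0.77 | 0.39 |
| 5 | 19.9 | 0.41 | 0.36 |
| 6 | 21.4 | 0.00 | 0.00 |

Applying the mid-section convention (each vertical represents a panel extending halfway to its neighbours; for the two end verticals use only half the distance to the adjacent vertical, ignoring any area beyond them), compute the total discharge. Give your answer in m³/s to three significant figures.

w_2 = (9.9 − 0.0)/2 = 4.95 m; q_2 = 0.36 × 0.74 × 4.95 = 1.319 m³/s
w_3 = (16.3 − 5.5)/2 = 5.4 m; q_3 = 0.46 × 0.96 × 5.4 = 2.385 m³/s
w_4 = (19.9 − 9.9)/2 = 5 m; q_4 = 0.39 × 0.77 × 5 = 1.502 m³/s
w_5 = (21.4 − 16.3)/2 = 2.55 m; q_5 = 0.36 × 0.41 × 2.55 = 0.3764 m³/s
Stations 1, 6 contribute zero (depth or velocity is 0).
Q = Σ qᵢ = 5.581 m³/s

5.58 m³/s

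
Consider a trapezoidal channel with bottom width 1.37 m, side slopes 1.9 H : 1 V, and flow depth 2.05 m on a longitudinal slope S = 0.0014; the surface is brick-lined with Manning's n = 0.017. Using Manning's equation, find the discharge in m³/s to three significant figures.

A = (b + z·y)·y = (1.37 + 1.9×2.05)×2.05 = 10.79 m²
P = b + 2y√(1+z²) = 1.37 + 2×2.05×√(1+1.9²) = 10.17 m
R = A/P = 10.79/10.17 = 1.061 m
Q = (1/n)·A·R^(2/3)·S^(1/2) = (1/0.017) × 10.79 × 1.061^(2/3) × 0.0014^(1/2) = 24.71 m³/s

24.7 m³/s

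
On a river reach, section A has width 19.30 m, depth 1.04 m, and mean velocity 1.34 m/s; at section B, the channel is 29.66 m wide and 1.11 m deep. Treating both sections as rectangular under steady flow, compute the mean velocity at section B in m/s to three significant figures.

Q = A₁V₁ = (19.30×1.04) × 1.34 = 26.90 m³/s
A₂ = 29.66 × 1.11 = 32.92 m²
V₂ = Q/A₂ = 26.90/32.92 = 0.8170 m/s

0.817 m/s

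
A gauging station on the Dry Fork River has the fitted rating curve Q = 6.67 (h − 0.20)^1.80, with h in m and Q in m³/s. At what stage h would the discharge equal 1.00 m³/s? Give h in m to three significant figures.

0.548 m

h − h₀ = (Q/C)^(1/b) = (1.00/6.67)^(1/1.80) = 0.3485 m
h = 0.20 + 0.3485 = 0.5485 m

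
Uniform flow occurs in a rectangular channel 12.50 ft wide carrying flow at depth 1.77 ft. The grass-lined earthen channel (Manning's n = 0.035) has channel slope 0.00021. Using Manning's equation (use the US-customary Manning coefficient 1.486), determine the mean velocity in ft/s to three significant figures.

0.762 ft/s

A = b·y = 12.50 × 1.77 = 22.13 ft²
P = b + 2y = 12.50 + 2×1.77 = 16.04 ft
R = A/P = 22.13/16.04 = 1.379 ft
Q = (1.486/n)·A·R^(2/3)·S^(1/2) = (1.486/0.035) × 22.13 × 1.379^(2/3) × 0.00021^(1/2) = 16.87 ft³/s
V = Q/A = 16.87/22.13 = 0.7624 ft/s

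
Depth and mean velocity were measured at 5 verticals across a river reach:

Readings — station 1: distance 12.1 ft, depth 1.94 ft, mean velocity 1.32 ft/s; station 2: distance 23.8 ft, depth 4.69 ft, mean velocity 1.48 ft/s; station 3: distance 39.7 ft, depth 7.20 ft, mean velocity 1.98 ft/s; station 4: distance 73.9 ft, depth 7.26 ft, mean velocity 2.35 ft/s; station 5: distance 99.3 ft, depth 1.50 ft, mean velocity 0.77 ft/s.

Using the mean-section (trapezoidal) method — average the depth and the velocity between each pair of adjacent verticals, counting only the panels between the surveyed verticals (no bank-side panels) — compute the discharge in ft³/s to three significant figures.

927 ft³/s

Panel 1-2: Δb = 11.7 ft, d̄ = (1.94+4.69)/2 = 3.315, v̄ = (1.32+1.48)/2 = 1.4 → q = 11.7×3.315×1.4 = 54.30 ft³/s
Panel 2-3: Δb = 15.9 ft, d̄ = (4.69+7.20)/2 = 5.945, v̄ = (1.48+1.98)/2 = 1.73 → q = 15.9×5.945×1.73 = 163.5 ft³/s
Panel 3-4: Δb = 34.2 ft, d̄ = (7.20+7.26)/2 = 7.23, v̄ = (1.98+2.35)/2 = 2.165 → q = 34.2×7.23×2.165 = 535.3 ft³/s
Panel 4-5: Δb = 25.4 ft, d̄ = (7.26+1.50)/2 = 4.38, v̄ = (2.35+0.77)/2 = 1.56 → q = 25.4×4.38×1.56 = 173.6 ft³/s
Q = Σ q = 926.7 ft³/s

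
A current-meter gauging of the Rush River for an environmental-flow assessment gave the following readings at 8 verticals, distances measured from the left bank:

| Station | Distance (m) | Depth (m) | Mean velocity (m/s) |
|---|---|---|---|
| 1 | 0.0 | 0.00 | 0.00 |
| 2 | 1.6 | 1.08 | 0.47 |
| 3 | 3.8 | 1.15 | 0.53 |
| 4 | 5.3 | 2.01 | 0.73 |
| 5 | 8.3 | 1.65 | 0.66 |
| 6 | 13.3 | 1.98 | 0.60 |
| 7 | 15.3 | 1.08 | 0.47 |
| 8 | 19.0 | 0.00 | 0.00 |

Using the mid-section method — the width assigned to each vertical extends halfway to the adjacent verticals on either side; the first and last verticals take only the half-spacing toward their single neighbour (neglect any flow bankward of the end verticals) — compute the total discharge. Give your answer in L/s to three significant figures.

w_2 = (3.8 − 0.0)/2 = 1.9 m; q_2 = 0.47 × 1.08 × 1.9 = 0.9644 m³/s
w_3 = (5.3 − 1.6)/2 = 1.85 m; q_3 = 0.53 × 1.15 × 1.85 = 1.128 m³/s
w_4 = (8.3 − 3.8)/2 = 2.25 m; q_4 = 0.73 × 2.01 × 2.25 = 3.301 m³/s
w_5 = (13.3 − 5.3)/2 = 4 m; q_5 = 0.66 × 1.65 × 4 = 4.356 m³/s
w_6 = (15.3 − 8.3)/2 = 3.5 m; q_6 = 0.60 × 1.98 × 3.5 = 4.158 m³/s
w_7 = (19.0 − 13.3)/2 = 2.85 m; q_7 = 0.47 × 1.08 × 2.85 = 1.447 m³/s
Stations 1, 8 contribute zero (depth or velocity is 0).
Q = Σ qᵢ = 15.35 m³/s
= 15.35 × 1000 = 15350 L/s

15400 L/s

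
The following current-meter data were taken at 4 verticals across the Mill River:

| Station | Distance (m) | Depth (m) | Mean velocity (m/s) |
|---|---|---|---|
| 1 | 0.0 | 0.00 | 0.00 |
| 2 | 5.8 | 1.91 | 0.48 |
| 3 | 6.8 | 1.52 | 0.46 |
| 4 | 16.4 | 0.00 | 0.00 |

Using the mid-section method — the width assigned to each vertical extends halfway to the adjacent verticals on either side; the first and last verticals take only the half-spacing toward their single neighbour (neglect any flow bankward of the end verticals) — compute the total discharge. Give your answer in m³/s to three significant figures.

w_2 = (6.8 − 0.0)/2 = 3.4 m; q_2 = 0.48 × 1.91 × 3.4 = 3.117 m³/s
w_3 = (16.4 − 5.8)/2 = 5.3 m; q_3 = 0.46 × 1.52 × 5.3 = 3.706 m³/s
Stations 1, 4 contribute zero (depth or velocity is 0).
Q = Σ qᵢ = 6.823 m³/s

6.82 m³/s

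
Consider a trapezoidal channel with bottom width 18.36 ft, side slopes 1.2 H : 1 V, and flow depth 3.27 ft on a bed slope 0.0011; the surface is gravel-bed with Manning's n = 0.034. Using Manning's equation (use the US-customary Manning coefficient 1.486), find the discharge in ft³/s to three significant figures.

A = (b + z·y)·y = (18.36 + 1.2×3.27)×3.27 = 72.87 ft²
P = b + 2y√(1+z²) = 18.36 + 2×3.27×√(1+1.2²) = 28.58 ft
R = A/P = 72.87/28.58 = 2.550 ft
Q = (1.486/n)·A·R^(2/3)·S^(1/2) = (1.486/0.034) × 72.87 × 2.550^(2/3) × 0.0011^(1/2) = 197.2 ft³/s

197 ft³/s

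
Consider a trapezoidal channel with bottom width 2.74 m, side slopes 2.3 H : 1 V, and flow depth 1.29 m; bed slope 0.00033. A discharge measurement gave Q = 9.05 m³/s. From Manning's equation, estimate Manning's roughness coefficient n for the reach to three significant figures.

A = (b + z·y)·y = (2.74 + 2.3×1.29)×1.29 = 7.362 m²
P = b + 2y√(1+z²) = 2.74 + 2×1.29×√(1+2.3²) = 9.211 m
R = A/P = 7.362/9.211 = 0.7993 m
n = (1/Q)·A·R^(2/3)·S^(1/2) = (1/9.05) × 7.362 × 0.8613 × 0.01817 = 0.01273

0.0127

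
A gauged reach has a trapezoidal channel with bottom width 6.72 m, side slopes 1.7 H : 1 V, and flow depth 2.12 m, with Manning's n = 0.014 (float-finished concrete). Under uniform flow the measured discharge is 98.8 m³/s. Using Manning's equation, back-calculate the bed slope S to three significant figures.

A = (b + z·y)·y = (6.72 + 1.7×2.12)×2.12 = 21.89 m²
P = b + 2y√(1+z²) = 6.72 + 2×2.12×√(1+1.7²) = 15.08 m
R = A/P = 21.89/15.08 = 1.451 m
S = (Q·n / (1·A·R^(2/3)))² = (98.8×0.014 / (1×21.89×1.282))² = 0.002431

0.00243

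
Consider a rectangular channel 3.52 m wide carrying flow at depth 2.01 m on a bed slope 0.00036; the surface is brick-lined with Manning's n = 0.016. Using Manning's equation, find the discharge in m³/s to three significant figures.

8.04 m³/s

A = b·y = 3.52 × 2.01 = 7.075 m²
P = b + 2y = 3.52 + 2×2.01 = 7.540 m
R = A/P = 7.075/7.540 = 0.9384 m
Q = (1/n)·A·R^(2/3)·S^(1/2) = (1/0.016) × 7.075 × 0.9384^(2/3) × 0.00036^(1/2) = 8.042 m³/s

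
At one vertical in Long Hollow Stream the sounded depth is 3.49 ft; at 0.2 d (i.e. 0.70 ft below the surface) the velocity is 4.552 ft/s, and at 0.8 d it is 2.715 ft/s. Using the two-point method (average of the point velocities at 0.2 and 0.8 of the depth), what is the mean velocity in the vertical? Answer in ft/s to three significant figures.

v̄ = (4.552 + 2.715) / 2 = 3.634 ft/s

3.63 ft/s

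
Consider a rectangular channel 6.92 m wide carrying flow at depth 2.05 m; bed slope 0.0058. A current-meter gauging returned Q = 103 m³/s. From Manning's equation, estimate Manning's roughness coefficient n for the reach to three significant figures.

0.0124

A = b·y = 6.92 × 2.05 = 14.19 m²
P = b + 2y = 6.92 + 2×2.05 = 11.02 m
R = A/P = 14.19/11.02 = 1.287 m
n = (1/Q)·A·R^(2/3)·S^(1/2) = (1/103) × 14.19 × 1.183 × 0.07616 = 0.01241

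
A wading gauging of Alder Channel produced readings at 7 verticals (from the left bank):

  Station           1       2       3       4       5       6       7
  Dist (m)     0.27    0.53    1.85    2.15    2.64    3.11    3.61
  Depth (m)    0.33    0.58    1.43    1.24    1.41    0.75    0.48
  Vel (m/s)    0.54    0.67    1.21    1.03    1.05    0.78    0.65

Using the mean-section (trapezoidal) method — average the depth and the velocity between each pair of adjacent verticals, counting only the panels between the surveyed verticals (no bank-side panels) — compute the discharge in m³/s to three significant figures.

3.13 m³/s

Panel 1-2: Δb = 0.26 m, d̄ = (0.33+0.58)/2 = 0.455, v̄ = (0.54+0.67)/2 = 0.605 → q = 0.26×0.455×0.605 = 0.07157 m³/s
Panel 2-3: Δb = 1.32 m, d̄ = (0.58+1.43)/2 = 1.005, v̄ = (0.67+1.21)/2 = 0.94 → q = 1.32×1.005×0.94 = 1.247 m³/s
Panel 3-4: Δb = 0.3 m, d̄ = (1.43+1.24)/2 = 1.335, v̄ = (1.21+1.03)/2 = 1.12 → q = 0.3×1.335×1.12 = 0.4486 m³/s
Panel 4-5: Δb = 0.49 m, d̄ = (1.24+1.41)/2 = 1.325, v̄ = (1.03+1.05)/2 = 1.04 → q = 0.49×1.325×1.04 = 0.6752 m³/s
Panel 5-6: Δb = 0.47 m, d̄ = (1.41+0.75)/2 = 1.08, v̄ = (1.05+0.78)/2 = 0.915 → q = 0.47×1.08×0.915 = 0.4645 m³/s
Panel 6-7: Δb = 0.5 m, d̄ = (0.75+0.48)/2 = 0.615, v̄ = (0.78+0.65)/2 = 0.715 → q = 0.5×0.615×0.715 = 0.2199 m³/s
Q = Σ q = 3.127 m³/s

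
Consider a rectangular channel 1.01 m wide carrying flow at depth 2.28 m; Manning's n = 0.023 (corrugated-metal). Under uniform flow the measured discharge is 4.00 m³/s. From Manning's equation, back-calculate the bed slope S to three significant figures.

0.00518

A = b·y = 1.01 × 2.28 = 2.303 m²
P = b + 2y = 1.01 + 2×2.28 = 5.570 m
R = A/P = 2.303/5.570 = 0.4134 m
S = (Q·n / (1·A·R^(2/3)))² = (4.00×0.023 / (1×2.303×0.5550))² = 0.005182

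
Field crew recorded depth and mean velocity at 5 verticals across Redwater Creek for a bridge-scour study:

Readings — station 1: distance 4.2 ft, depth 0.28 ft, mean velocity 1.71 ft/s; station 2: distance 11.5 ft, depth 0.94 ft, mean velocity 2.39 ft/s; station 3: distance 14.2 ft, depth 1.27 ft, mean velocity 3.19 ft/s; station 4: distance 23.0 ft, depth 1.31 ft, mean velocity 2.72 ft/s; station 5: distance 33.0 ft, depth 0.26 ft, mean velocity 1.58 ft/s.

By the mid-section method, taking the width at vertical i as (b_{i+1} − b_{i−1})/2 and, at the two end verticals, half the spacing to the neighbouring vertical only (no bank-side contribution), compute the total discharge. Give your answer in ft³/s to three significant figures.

71.8 ft³/s

w_1 = (11.5 − 4.2)/2 = 3.65 ft; q_1 = 1.71 × 0.28 × 3.65 = 1.748 ft³/s
w_2 = (14.2 − 4.2)/2 = 5 ft; q_2 = 2.39 × 0.94 × 5 = 11.23 ft³/s
w_3 = (23.0 − 11.5)/2 = 5.75 ft; q_3 = 3.19 × 1.27 × 5.75 = 23.29 ft³/s
w_4 = (33.0 − 14.2)/2 = 9.4 ft; q_4 = 2.72 × 1.31 × 9.4 = 33.49 ft³/s
w_5 = (33.0 − 23.0)/2 = 5 ft; q_5 = 1.58 × 0.26 × 5 = 2.054 ft³/s
Q = Σ qᵢ = 71.82 ft³/s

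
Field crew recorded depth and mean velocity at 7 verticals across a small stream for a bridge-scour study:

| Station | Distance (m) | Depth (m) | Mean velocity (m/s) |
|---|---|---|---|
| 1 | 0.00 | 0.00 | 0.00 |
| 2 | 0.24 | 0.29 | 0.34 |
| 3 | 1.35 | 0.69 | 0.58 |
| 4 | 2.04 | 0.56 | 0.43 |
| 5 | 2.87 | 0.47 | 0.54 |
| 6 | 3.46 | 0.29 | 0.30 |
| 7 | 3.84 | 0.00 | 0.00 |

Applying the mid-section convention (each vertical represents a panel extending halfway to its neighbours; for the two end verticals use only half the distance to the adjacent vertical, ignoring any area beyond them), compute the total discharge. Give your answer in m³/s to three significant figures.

0.832 m³/s

w_2 = (1.35 − 0.00)/2 = 0.675 m; q_2 = 0.34 × 0.29 × 0.675 = 0.06656 m³/s
w_3 = (2.04 − 0.24)/2 = 0.9 m; q_3 = 0.58 × 0.69 × 0.9 = 0.3602 m³/s
w_4 = (2.87 − 1.35)/2 = 0.76 m; q_4 = 0.43 × 0.56 × 0.76 = 0.1830 m³/s
w_5 = (3.46 − 2.04)/2 = 0.71 m; q_5 = 0.54 × 0.47 × 0.71 = 0.1802 m³/s
w_6 = (3.84 − 2.87)/2 = 0.485 m; q_6 = 0.30 × 0.29 × 0.485 = 0.04220 m³/s
Stations 1, 7 contribute zero (depth or velocity is 0).
Q = Σ qᵢ = 0.8321 m³/s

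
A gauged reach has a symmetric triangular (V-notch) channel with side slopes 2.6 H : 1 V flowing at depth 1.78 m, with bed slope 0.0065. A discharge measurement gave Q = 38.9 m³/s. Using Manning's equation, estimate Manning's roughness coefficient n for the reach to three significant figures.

A = z·y² = 2.6×1.78² = 8.238 m²
P = 2y√(1+z²) = 2×1.78×√(1+2.6²) = 9.917 m
R = A/P = 8.238/9.917 = 0.8307 m
n = (1/Q)·A·R^(2/3)·S^(1/2) = (1/38.9) × 8.238 × 0.8837 × 0.08062 = 0.01509

0.0151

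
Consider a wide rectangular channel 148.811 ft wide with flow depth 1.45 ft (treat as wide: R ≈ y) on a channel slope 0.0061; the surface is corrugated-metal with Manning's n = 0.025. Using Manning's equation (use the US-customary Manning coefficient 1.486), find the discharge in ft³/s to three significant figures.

A = b·y = 148.811 × 1.45 = 215.8 ft²
Wide channel: R ≈ y = 1.45 ft
Q = (1.486/n)·A·R^(2/3)·S^(1/2) = (1.486/0.025) × 215.8 × 1.450^(2/3) × 0.0061^(1/2) = 1283 ft³/s

1280 ft³/s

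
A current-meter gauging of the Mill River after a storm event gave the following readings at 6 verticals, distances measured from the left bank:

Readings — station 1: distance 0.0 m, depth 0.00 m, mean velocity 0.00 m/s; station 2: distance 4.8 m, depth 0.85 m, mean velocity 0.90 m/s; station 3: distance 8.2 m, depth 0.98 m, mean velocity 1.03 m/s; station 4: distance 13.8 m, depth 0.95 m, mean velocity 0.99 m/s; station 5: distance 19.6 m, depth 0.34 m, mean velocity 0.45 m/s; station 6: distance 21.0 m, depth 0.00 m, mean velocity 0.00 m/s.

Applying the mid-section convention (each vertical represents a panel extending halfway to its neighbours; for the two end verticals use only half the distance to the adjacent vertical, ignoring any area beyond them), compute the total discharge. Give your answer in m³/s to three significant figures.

13.6 m³/s

w_2 = (8.2 − 0.0)/2 = 4.1 m; q_2 = 0.90 × 0.85 × 4.1 = 3.137 m³/s
w_3 = (13.8 − 4.8)/2 = 4.5 m; q_3 = 1.03 × 0.98 × 4.5 = 4.542 m³/s
w_4 = (19.6 − 8.2)/2 = 5.7 m; q_4 = 0.99 × 0.95 × 5.7 = 5.361 m³/s
w_5 = (21.0 − 13.8)/2 = 3.6 m; q_5 = 0.45 × 0.34 × 3.6 = 0.5508 m³/s
Stations 1, 6 contribute zero (depth or velocity is 0).
Q = Σ qᵢ = 13.59 m³/s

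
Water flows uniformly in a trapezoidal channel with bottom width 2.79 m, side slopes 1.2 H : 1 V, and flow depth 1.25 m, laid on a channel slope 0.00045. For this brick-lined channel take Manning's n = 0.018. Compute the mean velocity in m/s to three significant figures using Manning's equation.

1.02 m/s

A = (b + z·y)·y = (2.79 + 1.2×1.25)×1.25 = 5.363 m²
P = b + 2y√(1+z²) = 2.79 + 2×1.25×√(1+1.2²) = 6.695 m
R = A/P = 5.363/6.695 = 0.8010 m
Q = (1/n)·A·R^(2/3)·S^(1/2) = (1/0.018) × 5.363 × 0.8010^(2/3) × 0.00045^(1/2) = 5.451 m³/s
V = Q/A = 5.451/5.363 = 1.016 m/s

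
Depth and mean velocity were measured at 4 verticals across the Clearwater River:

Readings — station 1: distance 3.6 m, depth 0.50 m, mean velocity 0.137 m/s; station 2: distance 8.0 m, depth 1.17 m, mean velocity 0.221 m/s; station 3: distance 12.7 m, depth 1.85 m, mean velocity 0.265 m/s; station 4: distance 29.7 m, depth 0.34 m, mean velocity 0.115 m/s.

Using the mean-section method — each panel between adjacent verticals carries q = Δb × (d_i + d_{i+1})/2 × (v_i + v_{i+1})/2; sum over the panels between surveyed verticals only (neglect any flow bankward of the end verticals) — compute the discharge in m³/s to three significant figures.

5.92 m³/s

Panel 1-2: Δb = 4.4 m, d̄ = (0.50+1.17)/2 = 0.835, v̄ = (0.137+0.221)/2 = 0.179 → q = 4.4×0.835×0.179 = 0.6576 m³/s
Panel 2-3: Δb = 4.7 m, d̄ = (1.17+1.85)/2 = 1.51, v̄ = (0.221+0.265)/2 = 0.243 → q = 4.7×1.51×0.243 = 1.725 m³/s
Panel 3-4: Δb = 17 m, d̄ = (1.85+0.34)/2 = 1.095, v̄ = (0.265+0.115)/2 = 0.19 → q = 17×1.095×0.19 = 3.537 m³/s
Q = Σ q = 5.919 m³/s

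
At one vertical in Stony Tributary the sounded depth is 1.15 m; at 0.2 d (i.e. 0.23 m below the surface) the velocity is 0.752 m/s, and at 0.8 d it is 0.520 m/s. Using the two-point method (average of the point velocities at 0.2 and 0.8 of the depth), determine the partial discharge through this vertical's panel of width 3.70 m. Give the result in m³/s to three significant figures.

2.71 m³/s

v̄ = (0.752 + 0.520) / 2 = 0.6360 m/s
q = v̄ × d × w = 0.6360 × 1.15 × 3.70 = 2.706 m³/s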